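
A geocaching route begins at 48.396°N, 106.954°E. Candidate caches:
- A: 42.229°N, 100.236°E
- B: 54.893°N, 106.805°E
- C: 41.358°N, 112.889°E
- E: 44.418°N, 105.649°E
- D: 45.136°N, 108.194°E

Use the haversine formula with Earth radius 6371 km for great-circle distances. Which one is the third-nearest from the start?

B

Distance to each, sorted:
D: 374.6 km
E: 453.5 km
B: 722.5 km
A: 863.1 km
C: 911.0 km
The third-nearest is B at 722.5 km.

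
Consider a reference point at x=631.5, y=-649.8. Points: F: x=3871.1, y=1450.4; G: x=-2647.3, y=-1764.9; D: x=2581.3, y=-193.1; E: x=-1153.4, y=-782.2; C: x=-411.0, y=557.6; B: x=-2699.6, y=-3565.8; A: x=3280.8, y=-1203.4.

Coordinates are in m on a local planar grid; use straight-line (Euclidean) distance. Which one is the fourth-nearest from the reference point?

Distances from the reference point (x=631.5, y=-649.8):
C: 1595.2 m
E: 1789.8 m
D: 2002.6 m
A: 2706.5 m
G: 3463.2 m
F: 3860.8 m
B: 4427.1 m
The fourth-nearest is A at 2706.5 m.

A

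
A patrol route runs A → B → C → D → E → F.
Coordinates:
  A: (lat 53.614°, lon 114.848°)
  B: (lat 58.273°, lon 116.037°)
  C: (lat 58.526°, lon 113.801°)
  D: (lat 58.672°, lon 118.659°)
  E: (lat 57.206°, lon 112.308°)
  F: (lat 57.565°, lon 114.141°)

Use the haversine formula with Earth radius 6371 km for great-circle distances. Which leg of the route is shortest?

Leg distances:
A→B: 523.3 km
B→C: 133.3 km
C→D: 281.9 km
D→E: 408.6 km
E→F: 116.9 km
The shortest leg is E–F at 116.9 km.

E–F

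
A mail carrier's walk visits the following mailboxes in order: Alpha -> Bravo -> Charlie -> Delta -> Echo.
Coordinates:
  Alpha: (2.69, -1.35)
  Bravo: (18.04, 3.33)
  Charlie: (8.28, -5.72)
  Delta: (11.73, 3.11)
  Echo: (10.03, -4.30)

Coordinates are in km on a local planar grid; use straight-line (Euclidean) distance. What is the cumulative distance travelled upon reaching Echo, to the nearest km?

46 km

Leg distances:
Alpha→Bravo: 16.0 km  (cumulative 16.0 km)
Bravo→Charlie: 13.3 km  (cumulative 29.4 km)
Charlie→Delta: 9.5 km  (cumulative 38.8 km)
Delta→Echo: 7.6 km  (cumulative 46.4 km)
Cumulative distance at Echo ≈ 46 km.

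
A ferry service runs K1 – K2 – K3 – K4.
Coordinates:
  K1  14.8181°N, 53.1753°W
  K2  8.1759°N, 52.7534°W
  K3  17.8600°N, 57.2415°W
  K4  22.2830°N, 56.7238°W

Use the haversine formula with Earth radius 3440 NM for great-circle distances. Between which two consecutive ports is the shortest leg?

Leg distances:
K1→K2: 399.6 NM
K2→K3: 637.8 NM
K3→K4: 267.2 NM
The shortest leg is K3–K4 at 267.2 NM.

K3–K4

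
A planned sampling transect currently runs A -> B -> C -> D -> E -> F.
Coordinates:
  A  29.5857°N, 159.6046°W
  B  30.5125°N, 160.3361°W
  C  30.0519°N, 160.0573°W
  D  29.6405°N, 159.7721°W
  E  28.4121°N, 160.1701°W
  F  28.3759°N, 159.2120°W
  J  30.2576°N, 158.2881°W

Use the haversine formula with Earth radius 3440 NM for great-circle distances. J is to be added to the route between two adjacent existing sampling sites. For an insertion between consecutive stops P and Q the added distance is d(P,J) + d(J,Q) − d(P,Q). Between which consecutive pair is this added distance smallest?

Added distance for inserting J between each consecutive pair:
A–B: 119.3 NM
B–C: 168.6 NM
C–D: 149.5 NM
D–E: 157.2 NM
E–F: 220.5 NM
Smallest added distance is 119.3 NM, inserting between A and B.

between A and B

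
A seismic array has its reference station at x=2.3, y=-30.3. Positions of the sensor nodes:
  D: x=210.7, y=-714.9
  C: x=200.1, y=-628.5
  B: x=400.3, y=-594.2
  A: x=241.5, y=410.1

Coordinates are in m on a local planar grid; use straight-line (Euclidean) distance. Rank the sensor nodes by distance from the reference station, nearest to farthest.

A, C, B, D

Computing each straight-line distance from x=2.3, y=-30.3:
A x=241.5, y=410.1: 501.2 m
C x=200.1, y=-628.5: 630.1 m
B x=400.3, y=-594.2: 690.2 m
D x=210.7, y=-714.9: 715.6 m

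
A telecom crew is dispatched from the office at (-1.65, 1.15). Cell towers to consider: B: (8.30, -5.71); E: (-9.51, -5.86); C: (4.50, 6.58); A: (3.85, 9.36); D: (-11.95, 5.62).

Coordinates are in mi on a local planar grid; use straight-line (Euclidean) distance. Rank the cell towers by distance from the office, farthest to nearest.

Distance from the office at (-1.65, 1.15) to each:
B (8.30, -5.71): 12.1 mi
D (-11.95, 5.62): 11.2 mi
E (-9.51, -5.86): 10.5 mi
A (3.85, 9.36): 9.9 mi
C (4.50, 6.58): 8.2 mi

B, D, E, A, C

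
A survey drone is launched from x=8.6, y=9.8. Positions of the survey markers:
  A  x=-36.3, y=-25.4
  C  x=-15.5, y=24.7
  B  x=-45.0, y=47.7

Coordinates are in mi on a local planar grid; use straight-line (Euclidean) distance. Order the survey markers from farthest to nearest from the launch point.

B, A, C

Computing each straight-line distance from x=8.6, y=9.8:
B x=-45.0, y=47.7: 65.6 mi
A x=-36.3, y=-25.4: 57.1 mi
C x=-15.5, y=24.7: 28.3 mi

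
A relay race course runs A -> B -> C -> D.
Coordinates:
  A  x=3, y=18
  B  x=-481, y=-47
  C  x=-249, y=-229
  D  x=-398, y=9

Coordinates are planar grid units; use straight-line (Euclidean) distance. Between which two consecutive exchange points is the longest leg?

Leg distances:
A→B: 488.3
B→C: 294.9
C→D: 280.8
The longest leg is A–B at 488.3.

A–B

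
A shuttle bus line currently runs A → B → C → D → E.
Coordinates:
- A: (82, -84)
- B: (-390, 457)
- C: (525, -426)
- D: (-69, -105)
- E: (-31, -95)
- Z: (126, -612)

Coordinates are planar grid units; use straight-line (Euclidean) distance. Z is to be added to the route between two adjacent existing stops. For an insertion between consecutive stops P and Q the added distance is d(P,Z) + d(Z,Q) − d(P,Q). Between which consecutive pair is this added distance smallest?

between C and D

Added distance for inserting Z between each consecutive pair:
A–B: 998.9
B–C: 355.7
C–D: 308.2
D–E: 1044.2
Smallest added distance is 308.2, inserting between C and D.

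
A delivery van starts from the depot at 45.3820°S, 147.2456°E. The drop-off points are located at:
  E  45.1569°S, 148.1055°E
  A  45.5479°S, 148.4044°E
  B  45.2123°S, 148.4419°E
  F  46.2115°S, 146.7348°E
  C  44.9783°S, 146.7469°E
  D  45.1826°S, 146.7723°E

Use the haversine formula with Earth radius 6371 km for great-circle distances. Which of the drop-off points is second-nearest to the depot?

Distance to each, sorted:
D: 43.2 km
C: 59.5 km
E: 71.8 km
A: 92.2 km
B: 95.5 km
F: 100.4 km
The second-nearest is C at 59.5 km.

C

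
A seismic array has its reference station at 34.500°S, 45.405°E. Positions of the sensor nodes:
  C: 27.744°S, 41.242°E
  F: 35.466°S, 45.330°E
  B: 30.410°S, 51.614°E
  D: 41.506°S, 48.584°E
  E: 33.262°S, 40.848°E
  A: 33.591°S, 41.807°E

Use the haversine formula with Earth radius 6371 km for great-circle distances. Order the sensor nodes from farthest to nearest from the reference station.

Computing each great-circle distance from 34.500°S, 45.405°E:
C 27.744°S, 41.242°E: 849.1 km
D 41.506°S, 48.584°E: 827.2 km
B 30.410°S, 51.614°E: 738.8 km
E 33.262°S, 40.848°E: 442.6 km
A 33.591°S, 41.807°E: 346.5 km
F 35.466°S, 45.330°E: 107.6 km

C, D, B, E, A, F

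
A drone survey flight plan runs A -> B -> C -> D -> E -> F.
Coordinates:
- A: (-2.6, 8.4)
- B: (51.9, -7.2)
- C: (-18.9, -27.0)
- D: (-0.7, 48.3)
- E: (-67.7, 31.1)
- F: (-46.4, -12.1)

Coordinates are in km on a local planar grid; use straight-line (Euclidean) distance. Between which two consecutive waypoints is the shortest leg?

Leg distances:
A→B: 56.7 km
B→C: 73.5 km
C→D: 77.5 km
D→E: 69.2 km
E→F: 48.2 km
The shortest leg is E–F at 48.2 km.

E–F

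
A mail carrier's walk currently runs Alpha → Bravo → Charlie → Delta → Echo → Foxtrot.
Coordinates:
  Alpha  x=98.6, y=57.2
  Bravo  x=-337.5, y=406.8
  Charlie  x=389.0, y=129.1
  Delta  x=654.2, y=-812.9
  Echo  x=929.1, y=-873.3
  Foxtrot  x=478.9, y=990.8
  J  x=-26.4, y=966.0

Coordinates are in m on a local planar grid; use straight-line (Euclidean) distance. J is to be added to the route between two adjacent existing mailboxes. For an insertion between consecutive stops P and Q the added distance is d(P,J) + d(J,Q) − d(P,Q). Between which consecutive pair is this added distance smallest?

between Echo and Foxtrot

Added distance for inserting J between each consecutive pair:
Alpha–Bravo: 998.3 m
Bravo–Charlie: 796.5 m
Charlie–Delta: 1860.4 m
Delta–Echo: 3695.9 m
Echo–Foxtrot: 660.9 m
Smallest added distance is 660.9 m, inserting between Echo and Foxtrot.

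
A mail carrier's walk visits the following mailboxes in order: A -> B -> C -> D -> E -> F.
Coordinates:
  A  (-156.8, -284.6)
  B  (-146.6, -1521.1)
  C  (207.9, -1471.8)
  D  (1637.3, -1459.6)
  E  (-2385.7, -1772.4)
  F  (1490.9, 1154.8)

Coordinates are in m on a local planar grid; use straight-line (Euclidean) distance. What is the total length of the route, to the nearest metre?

11917 m

Leg distances:
A→B: 1236.5 m  (cumulative 1236.5 m)
B→C: 357.9 m  (cumulative 1594.5 m)
C→D: 1429.5 m  (cumulative 3023.9 m)
D→E: 4035.1 m  (cumulative 7059.0 m)
E→F: 4857.6 m  (cumulative 11916.7 m)
Total route length ≈ 11917 m.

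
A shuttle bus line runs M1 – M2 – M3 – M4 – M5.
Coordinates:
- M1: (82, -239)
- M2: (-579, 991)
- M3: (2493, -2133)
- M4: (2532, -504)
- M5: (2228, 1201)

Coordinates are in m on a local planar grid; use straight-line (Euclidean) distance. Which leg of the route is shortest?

Leg distances:
M1→M2: 1396.4 m
M2→M3: 4381.4 m
M3→M4: 1629.5 m
M4→M5: 1731.9 m
The shortest leg is M1–M2 at 1396.4 m.

M1–M2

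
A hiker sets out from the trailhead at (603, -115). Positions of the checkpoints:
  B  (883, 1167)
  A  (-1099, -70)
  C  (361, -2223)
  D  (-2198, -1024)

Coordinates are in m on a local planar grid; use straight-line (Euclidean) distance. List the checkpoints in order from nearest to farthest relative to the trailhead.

B, A, C, D

Distance from the trailhead at (603, -115) to each:
B (883, 1167): 1312.2 m
A (-1099, -70): 1702.6 m
C (361, -2223): 2121.8 m
D (-2198, -1024): 2944.8 m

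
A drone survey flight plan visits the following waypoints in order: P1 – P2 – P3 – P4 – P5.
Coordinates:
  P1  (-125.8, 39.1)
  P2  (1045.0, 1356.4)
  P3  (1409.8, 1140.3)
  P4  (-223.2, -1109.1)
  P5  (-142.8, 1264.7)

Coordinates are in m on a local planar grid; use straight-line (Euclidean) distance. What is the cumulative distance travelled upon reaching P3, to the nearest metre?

2186 m

Leg distances:
P1→P2: 1762.4 m  (cumulative 1762.4 m)
P2→P3: 424.0 m  (cumulative 2186.4 m)
Cumulative distance at P3 ≈ 2186 m.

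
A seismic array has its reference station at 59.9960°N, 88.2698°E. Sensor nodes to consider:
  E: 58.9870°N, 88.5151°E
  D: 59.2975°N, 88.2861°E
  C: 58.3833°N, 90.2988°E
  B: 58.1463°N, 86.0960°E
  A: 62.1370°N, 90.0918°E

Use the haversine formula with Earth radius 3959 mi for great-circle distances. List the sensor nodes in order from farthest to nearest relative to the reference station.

Distance from the reference station at 59.9960°N, 88.2698°E to each:
A 62.1370°N, 90.0918°E: 160.0 mi
B 58.1463°N, 86.0960°E: 149.3 mi
C 58.3833°N, 90.2988°E: 132.6 mi
E 58.9870°N, 88.5151°E: 70.2 mi
D 59.2975°N, 88.2861°E: 48.3 mi

A, B, C, E, D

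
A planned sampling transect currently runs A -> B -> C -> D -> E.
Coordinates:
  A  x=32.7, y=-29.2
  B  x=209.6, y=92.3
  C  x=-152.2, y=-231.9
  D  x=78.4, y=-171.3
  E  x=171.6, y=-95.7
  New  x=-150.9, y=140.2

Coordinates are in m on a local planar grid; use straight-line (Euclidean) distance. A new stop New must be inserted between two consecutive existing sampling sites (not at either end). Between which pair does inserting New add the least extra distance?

between B and C

Added distance for inserting New between each consecutive pair:
A–B: 398.9 m
B–C: 250.0 m
C–D: 520.5 m
D–E: 666.4 m
Smallest added distance is 250.0 m, inserting between B and C.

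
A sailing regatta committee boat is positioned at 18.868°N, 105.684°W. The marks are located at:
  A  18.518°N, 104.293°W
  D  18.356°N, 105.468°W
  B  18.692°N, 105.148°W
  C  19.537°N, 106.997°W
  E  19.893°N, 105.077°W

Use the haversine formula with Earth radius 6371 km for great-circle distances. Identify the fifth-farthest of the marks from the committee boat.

Distances from the committee boat (18.868°N, 105.684°W):
C: 156.7 km
A: 151.6 km
E: 130.6 km
D: 61.3 km
B: 59.7 km
The fifth-farthest is B at 59.7 km.

B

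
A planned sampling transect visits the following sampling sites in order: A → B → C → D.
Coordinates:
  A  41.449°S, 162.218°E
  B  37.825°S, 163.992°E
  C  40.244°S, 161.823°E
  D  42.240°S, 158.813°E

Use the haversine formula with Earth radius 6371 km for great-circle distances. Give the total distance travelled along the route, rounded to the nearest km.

Leg distances:
A→B: 430.6 km  (cumulative 430.6 km)
B→C: 327.8 km  (cumulative 758.4 km)
C→D: 335.5 km  (cumulative 1093.9 km)
Total route length ≈ 1094 km.

1094 km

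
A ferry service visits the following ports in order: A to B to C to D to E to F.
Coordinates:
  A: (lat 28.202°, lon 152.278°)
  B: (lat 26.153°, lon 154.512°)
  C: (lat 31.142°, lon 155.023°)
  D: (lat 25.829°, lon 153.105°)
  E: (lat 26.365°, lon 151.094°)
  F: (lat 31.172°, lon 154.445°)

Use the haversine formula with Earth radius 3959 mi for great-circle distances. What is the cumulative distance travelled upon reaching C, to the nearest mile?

Leg distances:
A→B: 197.2 mi  (cumulative 197.2 mi)
B→C: 346.1 mi  (cumulative 543.3 mi)
Cumulative distance at C ≈ 543 mi.

543 mi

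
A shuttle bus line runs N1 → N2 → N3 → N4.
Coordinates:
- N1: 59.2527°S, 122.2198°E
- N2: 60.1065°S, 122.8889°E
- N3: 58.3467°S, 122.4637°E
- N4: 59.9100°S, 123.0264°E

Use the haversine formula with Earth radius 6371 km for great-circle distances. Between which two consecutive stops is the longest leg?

Leg distances:
N1→N2: 102.1 km
N2→N3: 197.2 km
N3→N4: 176.8 km
The longest leg is N2–N3 at 197.2 km.

N2–N3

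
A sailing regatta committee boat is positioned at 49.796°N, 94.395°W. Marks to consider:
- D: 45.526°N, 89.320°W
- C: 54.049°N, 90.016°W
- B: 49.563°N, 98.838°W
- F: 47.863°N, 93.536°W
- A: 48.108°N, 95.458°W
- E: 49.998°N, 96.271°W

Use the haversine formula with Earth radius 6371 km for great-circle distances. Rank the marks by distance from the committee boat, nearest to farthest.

E, A, F, B, C, D

Distances from the committee boat:
E 49.998°N, 96.271°W: 136.2 km
A 48.108°N, 95.458°W: 203.1 km
F 47.863°N, 93.536°W: 223.9 km
B 49.563°N, 98.838°W: 320.7 km
C 54.049°N, 90.016°W: 560.0 km
D 45.526°N, 89.320°W: 607.9 km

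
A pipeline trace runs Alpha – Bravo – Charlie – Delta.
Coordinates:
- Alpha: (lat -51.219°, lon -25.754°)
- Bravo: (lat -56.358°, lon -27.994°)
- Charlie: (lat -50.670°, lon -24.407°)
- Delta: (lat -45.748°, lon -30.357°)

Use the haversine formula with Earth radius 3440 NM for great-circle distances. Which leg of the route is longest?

Leg distances:
Alpha→Bravo: 318.6 NM
Bravo→Charlie: 364.6 NM
Charlie→Delta: 379.2 NM
The longest leg is Charlie–Delta at 379.2 NM.

Charlie–Delta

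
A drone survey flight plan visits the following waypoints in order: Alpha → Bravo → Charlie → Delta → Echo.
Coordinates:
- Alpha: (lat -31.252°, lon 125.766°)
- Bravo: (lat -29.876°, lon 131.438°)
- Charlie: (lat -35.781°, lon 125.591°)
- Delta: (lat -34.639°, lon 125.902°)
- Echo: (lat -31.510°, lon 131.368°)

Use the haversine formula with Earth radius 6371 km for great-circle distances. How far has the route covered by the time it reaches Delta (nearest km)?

Leg distances:
Alpha→Bravo: 564.1 km  (cumulative 564.1 km)
Bravo→Charlie: 853.8 km  (cumulative 1417.9 km)
Charlie→Delta: 130.1 km  (cumulative 1548.0 km)
Cumulative distance at Delta ≈ 1548 km.

1548 km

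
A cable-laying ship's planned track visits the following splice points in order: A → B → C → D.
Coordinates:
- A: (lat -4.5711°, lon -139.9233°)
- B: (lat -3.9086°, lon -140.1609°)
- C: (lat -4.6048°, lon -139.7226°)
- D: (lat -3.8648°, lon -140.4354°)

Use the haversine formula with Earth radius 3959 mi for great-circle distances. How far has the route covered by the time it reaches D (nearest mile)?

176 mi

Leg distances:
A→B: 48.6 mi  (cumulative 48.6 mi)
B→C: 56.8 mi  (cumulative 105.4 mi)
C→D: 70.9 mi  (cumulative 176.3 mi)
Cumulative distance at D ≈ 176 mi.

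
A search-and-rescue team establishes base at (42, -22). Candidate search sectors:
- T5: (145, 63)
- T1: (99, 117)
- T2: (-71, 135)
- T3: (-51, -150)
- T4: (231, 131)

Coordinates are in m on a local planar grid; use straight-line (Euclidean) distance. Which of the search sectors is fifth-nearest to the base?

Distance to each, sorted:
T5: 133.5 m
T1: 150.2 m
T3: 158.2 m
T2: 193.4 m
T4: 243.2 m
The fifth-nearest is T4 at 243.2 m.

T4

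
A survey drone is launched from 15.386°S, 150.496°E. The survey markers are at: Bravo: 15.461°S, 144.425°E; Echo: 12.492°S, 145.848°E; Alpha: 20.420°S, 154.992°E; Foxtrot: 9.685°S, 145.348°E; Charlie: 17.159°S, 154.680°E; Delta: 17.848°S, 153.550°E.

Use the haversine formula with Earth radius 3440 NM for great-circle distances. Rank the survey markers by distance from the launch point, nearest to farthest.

Computing each great-circle distance from 15.386°S, 150.496°E:
Delta 17.848°S, 153.550°E: 229.6 NM
Charlie 17.159°S, 154.680°E: 263.6 NM
Echo 12.492°S, 145.848°E: 321.8 NM
Bravo 15.461°S, 144.425°E: 351.4 NM
Alpha 20.420°S, 154.992°E: 396.6 NM
Foxtrot 9.685°S, 145.348°E: 456.2 NM

Delta, Charlie, Echo, Bravo, Alpha, Foxtrot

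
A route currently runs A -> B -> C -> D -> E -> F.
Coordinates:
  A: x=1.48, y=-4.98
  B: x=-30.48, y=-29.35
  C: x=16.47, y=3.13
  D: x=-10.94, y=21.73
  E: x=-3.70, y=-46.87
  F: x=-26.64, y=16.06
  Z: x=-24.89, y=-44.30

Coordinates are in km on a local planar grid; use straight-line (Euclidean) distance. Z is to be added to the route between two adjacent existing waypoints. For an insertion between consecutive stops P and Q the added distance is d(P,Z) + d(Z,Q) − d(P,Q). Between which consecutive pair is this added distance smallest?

between E and F

Added distance for inserting Z between each consecutive pair:
A–B: 23.1 km
B–C: 21.8 km
C–D: 97.3 km
D–E: 19.9 km
E–F: 14.7 km
Smallest added distance is 14.7 km, inserting between E and F.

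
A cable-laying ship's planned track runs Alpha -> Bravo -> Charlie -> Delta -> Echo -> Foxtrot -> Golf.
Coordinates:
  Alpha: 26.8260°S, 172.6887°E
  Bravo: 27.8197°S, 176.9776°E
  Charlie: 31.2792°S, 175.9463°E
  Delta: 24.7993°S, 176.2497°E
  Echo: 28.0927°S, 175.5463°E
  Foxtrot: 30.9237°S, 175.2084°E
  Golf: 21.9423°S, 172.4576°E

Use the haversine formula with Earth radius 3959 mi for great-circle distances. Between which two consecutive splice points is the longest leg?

Foxtrot–Golf

Leg distances:
Alpha→Bravo: 272.1 mi
Bravo→Charlie: 246.9 mi
Charlie→Delta: 448.1 mi
Delta→Echo: 231.7 mi
Echo→Foxtrot: 196.7 mi
Foxtrot→Golf: 643.4 mi
The longest leg is Foxtrot–Golf at 643.4 mi.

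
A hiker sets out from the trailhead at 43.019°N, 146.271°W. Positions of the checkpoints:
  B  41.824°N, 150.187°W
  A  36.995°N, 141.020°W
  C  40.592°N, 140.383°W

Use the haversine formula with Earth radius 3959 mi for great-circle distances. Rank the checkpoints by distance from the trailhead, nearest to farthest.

B, C, A

Distance from the trailhead at 43.019°N, 146.271°W to each:
B 41.824°N, 150.187°W: 216.1 mi
C 40.592°N, 140.383°W: 346.4 mi
A 36.995°N, 141.020°W: 500.3 mi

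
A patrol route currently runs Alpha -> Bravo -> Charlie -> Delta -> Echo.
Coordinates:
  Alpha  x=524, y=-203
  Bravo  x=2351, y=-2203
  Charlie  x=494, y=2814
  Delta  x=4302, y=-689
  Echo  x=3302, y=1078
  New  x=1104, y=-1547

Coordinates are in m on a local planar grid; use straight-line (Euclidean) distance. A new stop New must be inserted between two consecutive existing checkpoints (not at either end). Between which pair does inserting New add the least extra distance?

between Alpha and Bravo

Added distance for inserting New between each consecutive pair:
Alpha–Bravo: 164.0 m
Bravo–Charlie: 462.8 m
Charlie–Delta: 2540.4 m
Delta–Echo: 4704.5 m
Smallest added distance is 164.0 m, inserting between Alpha and Bravo.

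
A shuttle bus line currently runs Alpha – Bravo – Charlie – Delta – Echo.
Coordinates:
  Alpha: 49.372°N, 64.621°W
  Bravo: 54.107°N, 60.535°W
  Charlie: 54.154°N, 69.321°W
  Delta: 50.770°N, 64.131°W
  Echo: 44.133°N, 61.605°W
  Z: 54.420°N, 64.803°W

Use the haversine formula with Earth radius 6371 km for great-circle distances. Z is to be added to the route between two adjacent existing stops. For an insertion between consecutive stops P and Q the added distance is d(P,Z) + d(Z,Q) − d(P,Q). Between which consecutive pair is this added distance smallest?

between Bravo and Charlie

Added distance for inserting Z between each consecutive pair:
Alpha–Bravo: 244.0 km
Bravo–Charlie: 1.9 km
Charlie–Delta: 188.3 km
Delta–Echo: 813.3 km
Smallest added distance is 1.9 km, inserting between Bravo and Charlie.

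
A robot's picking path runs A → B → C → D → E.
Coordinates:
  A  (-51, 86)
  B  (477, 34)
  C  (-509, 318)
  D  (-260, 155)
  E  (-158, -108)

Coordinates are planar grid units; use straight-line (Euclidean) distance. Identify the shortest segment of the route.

D–E

Leg distances:
A→B: 530.6
B→C: 1026.1
C→D: 297.6
D→E: 282.1
The shortest leg is D–E at 282.1.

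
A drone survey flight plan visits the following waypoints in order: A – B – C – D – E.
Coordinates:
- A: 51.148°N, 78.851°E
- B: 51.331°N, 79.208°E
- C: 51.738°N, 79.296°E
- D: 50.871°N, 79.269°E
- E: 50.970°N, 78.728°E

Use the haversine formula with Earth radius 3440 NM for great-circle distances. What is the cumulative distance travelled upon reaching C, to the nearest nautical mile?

Leg distances:
A→B: 17.3 NM  (cumulative 17.3 NM)
B→C: 24.7 NM  (cumulative 42.0 NM)
Cumulative distance at C ≈ 42 NM.

42 NM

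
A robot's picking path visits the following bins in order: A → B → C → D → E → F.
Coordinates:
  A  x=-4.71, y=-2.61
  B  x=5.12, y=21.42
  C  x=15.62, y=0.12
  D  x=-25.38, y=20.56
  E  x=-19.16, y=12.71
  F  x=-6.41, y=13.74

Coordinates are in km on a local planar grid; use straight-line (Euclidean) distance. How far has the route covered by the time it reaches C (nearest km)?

50 km

Leg distances:
A→B: 26.0 km  (cumulative 26.0 km)
B→C: 23.7 km  (cumulative 49.7 km)
Cumulative distance at C ≈ 50 km.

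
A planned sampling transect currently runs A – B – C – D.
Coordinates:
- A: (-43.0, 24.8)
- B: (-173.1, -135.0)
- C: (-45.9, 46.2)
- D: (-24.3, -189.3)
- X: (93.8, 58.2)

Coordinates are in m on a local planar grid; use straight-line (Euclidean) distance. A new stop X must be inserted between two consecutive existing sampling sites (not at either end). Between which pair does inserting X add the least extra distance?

between C and D

Added distance for inserting X between each consecutive pair:
A–B: 264.2 m
B–C: 248.3 m
C–D: 178.0 m
Smallest added distance is 178.0 m, inserting between C and D.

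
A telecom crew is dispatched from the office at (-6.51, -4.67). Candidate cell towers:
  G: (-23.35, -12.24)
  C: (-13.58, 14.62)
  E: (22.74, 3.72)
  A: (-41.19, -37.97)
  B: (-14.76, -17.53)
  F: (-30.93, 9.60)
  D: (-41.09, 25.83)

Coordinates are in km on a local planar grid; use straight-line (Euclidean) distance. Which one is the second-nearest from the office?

Distance to each, sorted:
B: 15.3 km
G: 18.5 km
C: 20.5 km
F: 28.3 km
E: 30.4 km
D: 46.1 km
A: 48.1 km
The second-nearest is G at 18.5 km.

G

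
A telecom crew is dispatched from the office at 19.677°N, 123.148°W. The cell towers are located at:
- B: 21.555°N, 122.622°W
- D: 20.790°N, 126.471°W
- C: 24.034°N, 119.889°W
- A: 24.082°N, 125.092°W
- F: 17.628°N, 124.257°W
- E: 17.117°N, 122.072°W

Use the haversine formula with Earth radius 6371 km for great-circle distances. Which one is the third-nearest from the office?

Distances from the office (19.677°N, 123.148°W):
B: 215.9 km
F: 256.0 km
E: 306.5 km
D: 368.1 km
A: 529.3 km
C: 589.7 km
The third-nearest is E at 306.5 km.

E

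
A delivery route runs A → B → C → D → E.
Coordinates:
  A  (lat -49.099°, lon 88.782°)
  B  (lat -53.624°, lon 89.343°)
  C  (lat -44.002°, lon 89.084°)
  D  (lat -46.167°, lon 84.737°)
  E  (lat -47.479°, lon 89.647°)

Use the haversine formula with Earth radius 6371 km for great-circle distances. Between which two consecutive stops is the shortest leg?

Leg distances:
A→B: 504.7 km
B→C: 1070.1 km
C→D: 417.5 km
D→E: 401.0 km
The shortest leg is D–E at 401.0 km.

D–E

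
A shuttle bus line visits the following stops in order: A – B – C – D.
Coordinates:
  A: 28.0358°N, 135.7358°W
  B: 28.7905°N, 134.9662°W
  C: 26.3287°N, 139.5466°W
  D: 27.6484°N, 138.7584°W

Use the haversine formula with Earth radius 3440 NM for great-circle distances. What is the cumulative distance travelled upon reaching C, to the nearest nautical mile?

Leg distances:
A→B: 60.9 NM  (cumulative 60.9 NM)
B→C: 285.1 NM  (cumulative 345.9 NM)
Cumulative distance at C ≈ 346 NM.

346 NM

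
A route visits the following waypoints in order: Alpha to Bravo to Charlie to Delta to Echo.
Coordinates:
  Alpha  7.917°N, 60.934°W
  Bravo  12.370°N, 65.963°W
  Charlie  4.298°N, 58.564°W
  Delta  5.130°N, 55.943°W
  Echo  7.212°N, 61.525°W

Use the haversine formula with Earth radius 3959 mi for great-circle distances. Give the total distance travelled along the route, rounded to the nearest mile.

Leg distances:
Alpha→Bravo: 460.0 mi  (cumulative 460.0 mi)
Bravo→Charlie: 752.7 mi  (cumulative 1212.7 mi)
Charlie→Delta: 189.4 mi  (cumulative 1402.1 mi)
Delta→Echo: 409.5 mi  (cumulative 1811.7 mi)
Total route length ≈ 1812 mi.

1812 mi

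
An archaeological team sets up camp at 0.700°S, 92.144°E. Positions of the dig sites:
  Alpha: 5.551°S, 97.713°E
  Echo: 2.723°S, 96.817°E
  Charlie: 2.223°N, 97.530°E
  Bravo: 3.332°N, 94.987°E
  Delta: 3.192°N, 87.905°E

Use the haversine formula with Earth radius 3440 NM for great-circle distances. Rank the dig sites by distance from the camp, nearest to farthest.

Bravo, Echo, Delta, Charlie, Alpha

Distances from the camp:
Bravo 3.332°N, 94.987°E: 296.2 NM
Echo 2.723°S, 96.817°E: 305.6 NM
Delta 3.192°N, 87.905°E: 345.4 NM
Charlie 2.223°N, 97.530°E: 367.9 NM
Alpha 5.551°S, 97.713°E: 443.0 NM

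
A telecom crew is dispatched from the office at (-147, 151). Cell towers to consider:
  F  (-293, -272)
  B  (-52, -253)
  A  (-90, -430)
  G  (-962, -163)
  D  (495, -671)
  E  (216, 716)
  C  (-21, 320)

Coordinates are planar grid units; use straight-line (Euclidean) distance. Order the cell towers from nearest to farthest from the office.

Computing each straight-line distance from (-147, 151):
C (-21, 320): 210.8
B (-52, -253): 415.0
F (-293, -272): 447.5
A (-90, -430): 583.8
E (216, 716): 671.6
G (-962, -163): 873.4
D (495, -671): 1043.0

C, B, F, A, E, G, D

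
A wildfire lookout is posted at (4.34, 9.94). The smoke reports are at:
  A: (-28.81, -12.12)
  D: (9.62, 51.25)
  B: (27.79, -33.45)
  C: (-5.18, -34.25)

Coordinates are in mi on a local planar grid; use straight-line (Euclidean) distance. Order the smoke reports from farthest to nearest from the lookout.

Distances from the lookout:
B (27.79, -33.45): 49.3 mi
C (-5.18, -34.25): 45.2 mi
D (9.62, 51.25): 41.6 mi
A (-28.81, -12.12): 39.8 mi

B, C, D, A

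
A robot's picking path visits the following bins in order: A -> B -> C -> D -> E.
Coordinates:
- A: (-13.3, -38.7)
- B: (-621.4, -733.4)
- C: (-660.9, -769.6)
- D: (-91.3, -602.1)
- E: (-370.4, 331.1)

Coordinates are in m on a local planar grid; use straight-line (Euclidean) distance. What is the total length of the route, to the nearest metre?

Leg distances:
A→B: 923.3 m  (cumulative 923.3 m)
B→C: 53.6 m  (cumulative 976.8 m)
C→D: 593.7 m  (cumulative 1570.5 m)
D→E: 974.0 m  (cumulative 2544.6 m)
Total route length ≈ 2545 m.

2545 m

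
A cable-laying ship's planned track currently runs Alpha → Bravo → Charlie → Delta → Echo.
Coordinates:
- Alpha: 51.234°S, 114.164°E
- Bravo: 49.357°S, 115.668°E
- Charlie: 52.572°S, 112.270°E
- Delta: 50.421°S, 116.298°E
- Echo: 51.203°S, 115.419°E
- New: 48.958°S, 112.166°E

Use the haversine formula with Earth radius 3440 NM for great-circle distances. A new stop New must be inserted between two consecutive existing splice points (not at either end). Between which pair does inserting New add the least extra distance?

between Bravo and Charlie

Added distance for inserting New between each consecutive pair:
Alpha–Bravo: 169.8 NM
Bravo–Charlie: 124.8 NM
Charlie–Delta: 201.6 NM
Delta–Echo: 309.4 NM
Smallest added distance is 124.8 NM, inserting between Bravo and Charlie.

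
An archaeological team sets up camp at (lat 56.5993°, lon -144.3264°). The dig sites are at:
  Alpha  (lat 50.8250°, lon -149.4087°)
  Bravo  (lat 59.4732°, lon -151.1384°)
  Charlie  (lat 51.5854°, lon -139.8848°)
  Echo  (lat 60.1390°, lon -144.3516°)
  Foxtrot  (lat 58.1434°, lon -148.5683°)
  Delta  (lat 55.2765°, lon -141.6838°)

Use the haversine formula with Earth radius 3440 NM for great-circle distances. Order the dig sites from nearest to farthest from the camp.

Delta, Foxtrot, Echo, Bravo, Charlie, Alpha

Distance from the camp at (lat 56.5993°, lon -144.3264°) to each:
Delta (lat 55.2765°, lon -141.6838°): 119.2 NM
Foxtrot (lat 58.1434°, lon -148.5683°): 165.6 NM
Echo (lat 60.1390°, lon -144.3516°): 212.5 NM
Bravo (lat 59.4732°, lon -151.1384°): 276.6 NM
Charlie (lat 51.5854°, lon -139.8848°): 339.1 NM
Alpha (lat 50.8250°, lon -149.4087°): 390.7 NM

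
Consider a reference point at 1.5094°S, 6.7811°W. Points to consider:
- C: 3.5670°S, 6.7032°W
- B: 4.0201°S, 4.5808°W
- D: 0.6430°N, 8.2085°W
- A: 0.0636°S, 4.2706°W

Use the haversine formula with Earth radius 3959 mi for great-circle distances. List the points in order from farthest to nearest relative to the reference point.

B, A, D, C

Distance from the reference point at 1.5094°S, 6.7811°W to each:
B 4.0201°S, 4.5808°W: 230.6 mi
A 0.0636°S, 4.2706°W: 200.2 mi
D 0.6430°N, 8.2085°W: 178.5 mi
C 3.5670°S, 6.7032°W: 142.3 mi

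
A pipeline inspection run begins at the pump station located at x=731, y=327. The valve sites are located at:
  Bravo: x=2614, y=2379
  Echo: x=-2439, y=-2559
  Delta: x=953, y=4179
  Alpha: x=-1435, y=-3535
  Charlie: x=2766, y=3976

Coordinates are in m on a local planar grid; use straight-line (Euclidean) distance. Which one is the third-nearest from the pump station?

Charlie

Distances from the pump station (x=731, y=327):
Bravo: 2785.0 m
Delta: 3858.4 m
Charlie: 4178.1 m
Echo: 4286.9 m
Alpha: 4427.9 m
The third-nearest is Charlie at 4178.1 m.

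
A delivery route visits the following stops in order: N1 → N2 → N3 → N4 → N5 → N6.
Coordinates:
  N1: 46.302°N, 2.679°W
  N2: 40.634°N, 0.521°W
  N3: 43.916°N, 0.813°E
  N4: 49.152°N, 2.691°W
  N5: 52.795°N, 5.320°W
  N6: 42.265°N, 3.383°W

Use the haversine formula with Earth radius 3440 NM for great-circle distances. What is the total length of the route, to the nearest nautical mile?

1782 NM

Leg distances:
N1→N2: 353.0 NM  (cumulative 353.0 NM)
N2→N3: 205.8 NM  (cumulative 558.8 NM)
N3→N4: 346.0 NM  (cumulative 904.8 NM)
N4→N5: 240.2 NM  (cumulative 1145.0 NM)
N5→N6: 637.0 NM  (cumulative 1782.0 NM)
Total route length ≈ 1782 NM.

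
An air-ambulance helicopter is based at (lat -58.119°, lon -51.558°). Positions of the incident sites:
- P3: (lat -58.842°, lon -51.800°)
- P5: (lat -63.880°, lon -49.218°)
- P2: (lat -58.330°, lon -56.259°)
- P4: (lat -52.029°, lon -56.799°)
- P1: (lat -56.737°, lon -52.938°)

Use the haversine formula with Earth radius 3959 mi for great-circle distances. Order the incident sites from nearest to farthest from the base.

Distances from the base:
P3 (lat -58.842°, lon -51.800°): 50.7 mi
P1 (lat -56.737°, lon -52.938°): 108.4 mi
P2 (lat -58.330°, lon -56.259°): 171.6 mi
P5 (lat -63.880°, lon -49.218°): 405.6 mi
P4 (lat -52.029°, lon -56.799°): 468.8 mi

P3, P1, P2, P5, P4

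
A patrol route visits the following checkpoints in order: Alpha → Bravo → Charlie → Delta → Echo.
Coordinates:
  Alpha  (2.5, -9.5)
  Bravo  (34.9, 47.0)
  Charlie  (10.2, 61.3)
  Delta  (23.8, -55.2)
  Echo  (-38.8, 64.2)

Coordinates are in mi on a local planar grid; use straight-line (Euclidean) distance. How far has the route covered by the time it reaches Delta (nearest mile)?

211 mi

Leg distances:
Alpha→Bravo: 65.1 mi  (cumulative 65.1 mi)
Bravo→Charlie: 28.5 mi  (cumulative 93.7 mi)
Charlie→Delta: 117.3 mi  (cumulative 211.0 mi)
Cumulative distance at Delta ≈ 211 mi.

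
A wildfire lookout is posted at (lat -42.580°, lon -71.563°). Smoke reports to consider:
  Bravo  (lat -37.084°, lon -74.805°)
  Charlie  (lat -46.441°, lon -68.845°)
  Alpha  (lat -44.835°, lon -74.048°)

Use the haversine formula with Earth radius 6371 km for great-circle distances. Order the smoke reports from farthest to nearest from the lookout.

Distance from the lookout at (lat -42.580°, lon -71.563°) to each:
Bravo (lat -37.084°, lon -74.805°): 670.8 km
Charlie (lat -46.441°, lon -68.845°): 480.3 km
Alpha (lat -44.835°, lon -74.048°): 320.5 km

Bravo, Charlie, Alpha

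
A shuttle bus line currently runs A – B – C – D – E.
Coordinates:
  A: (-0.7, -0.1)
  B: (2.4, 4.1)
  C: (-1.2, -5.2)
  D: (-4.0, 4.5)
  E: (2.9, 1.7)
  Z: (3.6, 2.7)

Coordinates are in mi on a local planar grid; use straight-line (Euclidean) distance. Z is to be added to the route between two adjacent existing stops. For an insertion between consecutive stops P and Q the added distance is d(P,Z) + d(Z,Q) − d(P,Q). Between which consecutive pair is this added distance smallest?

Added distance for inserting Z between each consecutive pair:
A–B: 1.8 mi
B–C: 1.1 mi
C–D: 7.0 mi
D–E: 1.6 mi
Smallest added distance is 1.1 mi, inserting between B and C.

between B and C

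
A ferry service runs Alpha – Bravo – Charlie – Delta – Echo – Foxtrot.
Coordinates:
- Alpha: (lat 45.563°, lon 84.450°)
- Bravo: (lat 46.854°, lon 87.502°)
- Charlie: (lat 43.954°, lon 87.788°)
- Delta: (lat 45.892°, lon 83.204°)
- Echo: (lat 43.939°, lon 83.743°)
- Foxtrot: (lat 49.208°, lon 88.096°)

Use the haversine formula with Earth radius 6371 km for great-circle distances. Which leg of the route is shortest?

Delta–Echo

Leg distances:
Alpha→Bravo: 275.2 km
Bravo→Charlie: 323.2 km
Charlie→Delta: 420.2 km
Delta→Echo: 221.3 km
Echo→Foxtrot: 673.5 km
The shortest leg is Delta–Echo at 221.3 km.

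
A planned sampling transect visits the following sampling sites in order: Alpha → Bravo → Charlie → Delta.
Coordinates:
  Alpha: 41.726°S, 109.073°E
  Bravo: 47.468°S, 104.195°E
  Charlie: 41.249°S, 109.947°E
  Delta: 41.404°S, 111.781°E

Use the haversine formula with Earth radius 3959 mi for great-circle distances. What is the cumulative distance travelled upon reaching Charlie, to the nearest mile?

Leg distances:
Alpha→Bravo: 463.5 mi  (cumulative 463.5 mi)
Bravo→Charlie: 514.8 mi  (cumulative 978.3 mi)
Cumulative distance at Charlie ≈ 978 mi.

978 mi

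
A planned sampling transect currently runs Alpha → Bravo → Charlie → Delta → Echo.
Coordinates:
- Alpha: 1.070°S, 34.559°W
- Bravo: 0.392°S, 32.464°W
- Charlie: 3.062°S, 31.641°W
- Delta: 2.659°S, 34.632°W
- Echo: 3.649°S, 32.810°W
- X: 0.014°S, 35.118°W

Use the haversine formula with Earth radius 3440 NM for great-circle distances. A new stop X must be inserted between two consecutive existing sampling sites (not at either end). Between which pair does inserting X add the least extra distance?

Added distance for inserting X between each consecutive pair:
Alpha–Bravo: 100.5 NM
Bravo–Charlie: 270.7 NM
Charlie–Delta: 258.0 NM
Delta–Echo: 295.6 NM
Smallest added distance is 100.5 NM, inserting between Alpha and Bravo.

between Alpha and Bravo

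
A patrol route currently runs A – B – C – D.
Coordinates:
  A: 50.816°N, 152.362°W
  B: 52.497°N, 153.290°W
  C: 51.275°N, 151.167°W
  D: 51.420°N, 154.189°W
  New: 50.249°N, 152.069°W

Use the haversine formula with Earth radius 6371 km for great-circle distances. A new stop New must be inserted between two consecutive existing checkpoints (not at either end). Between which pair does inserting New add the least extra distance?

between C and D

Added distance for inserting New between each consecutive pair:
A–B: 132.7 km
B–C: 195.3 km
C–D: 117.8 km
Smallest added distance is 117.8 km, inserting between C and D.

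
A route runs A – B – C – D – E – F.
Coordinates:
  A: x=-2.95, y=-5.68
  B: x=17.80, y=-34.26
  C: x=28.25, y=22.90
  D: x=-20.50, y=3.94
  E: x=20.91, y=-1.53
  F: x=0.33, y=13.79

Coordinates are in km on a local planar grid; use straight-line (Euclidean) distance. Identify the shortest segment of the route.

E–F

Leg distances:
A→B: 35.3 km
B→C: 58.1 km
C→D: 52.3 km
D→E: 41.8 km
E→F: 25.7 km
The shortest leg is E–F at 25.7 km.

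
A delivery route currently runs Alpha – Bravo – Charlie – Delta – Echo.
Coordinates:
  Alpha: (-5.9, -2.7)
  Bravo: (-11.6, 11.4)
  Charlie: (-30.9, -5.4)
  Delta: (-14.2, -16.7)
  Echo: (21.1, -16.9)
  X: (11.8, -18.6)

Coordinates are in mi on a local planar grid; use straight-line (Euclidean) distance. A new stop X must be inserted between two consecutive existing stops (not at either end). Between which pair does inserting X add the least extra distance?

between Delta and Echo

Added distance for inserting X between each consecutive pair:
Alpha–Bravo: 46.6 mi
Bravo–Charlie: 57.2 mi
Charlie–Delta: 50.6 mi
Delta–Echo: 0.2 mi
Smallest added distance is 0.2 mi, inserting between Delta and Echo.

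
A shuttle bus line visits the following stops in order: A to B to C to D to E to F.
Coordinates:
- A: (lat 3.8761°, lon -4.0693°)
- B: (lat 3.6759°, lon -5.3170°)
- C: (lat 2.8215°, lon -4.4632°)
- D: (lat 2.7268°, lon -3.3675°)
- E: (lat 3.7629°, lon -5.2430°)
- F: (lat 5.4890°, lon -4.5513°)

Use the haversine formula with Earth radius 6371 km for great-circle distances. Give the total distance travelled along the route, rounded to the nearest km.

Leg distances:
A→B: 140.2 km  (cumulative 140.2 km)
B→C: 134.2 km  (cumulative 274.4 km)
C→D: 122.1 km  (cumulative 396.6 km)
D→E: 238.0 km  (cumulative 634.5 km)
E→F: 206.7 km  (cumulative 841.2 km)
Total route length ≈ 841 km.

841 km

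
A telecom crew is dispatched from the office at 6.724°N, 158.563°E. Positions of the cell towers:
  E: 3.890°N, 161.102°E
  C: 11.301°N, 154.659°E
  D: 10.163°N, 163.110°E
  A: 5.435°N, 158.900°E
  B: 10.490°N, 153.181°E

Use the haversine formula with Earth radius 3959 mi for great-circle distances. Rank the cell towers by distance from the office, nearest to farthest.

A, E, D, C, B

Distance from the office at 6.724°N, 158.563°E to each:
A 5.435°N, 158.900°E: 92.0 mi
E 3.890°N, 161.102°E: 262.4 mi
D 10.163°N, 163.110°E: 391.2 mi
C 11.301°N, 154.659°E: 413.5 mi
B 10.490°N, 153.181°E: 450.4 mi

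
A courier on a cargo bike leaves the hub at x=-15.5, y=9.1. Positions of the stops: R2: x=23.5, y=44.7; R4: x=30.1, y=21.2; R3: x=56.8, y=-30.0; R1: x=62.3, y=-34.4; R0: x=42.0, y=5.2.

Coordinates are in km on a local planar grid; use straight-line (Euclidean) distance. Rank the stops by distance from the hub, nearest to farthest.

Distance from the hub at x=-15.5, y=9.1 to each:
R4 x=30.1, y=21.2: 47.2 km
R2 x=23.5, y=44.7: 52.8 km
R0 x=42.0, y=5.2: 57.6 km
R3 x=56.8, y=-30.0: 82.2 km
R1 x=62.3, y=-34.4: 89.1 km

R4, R2, R0, R3, R1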